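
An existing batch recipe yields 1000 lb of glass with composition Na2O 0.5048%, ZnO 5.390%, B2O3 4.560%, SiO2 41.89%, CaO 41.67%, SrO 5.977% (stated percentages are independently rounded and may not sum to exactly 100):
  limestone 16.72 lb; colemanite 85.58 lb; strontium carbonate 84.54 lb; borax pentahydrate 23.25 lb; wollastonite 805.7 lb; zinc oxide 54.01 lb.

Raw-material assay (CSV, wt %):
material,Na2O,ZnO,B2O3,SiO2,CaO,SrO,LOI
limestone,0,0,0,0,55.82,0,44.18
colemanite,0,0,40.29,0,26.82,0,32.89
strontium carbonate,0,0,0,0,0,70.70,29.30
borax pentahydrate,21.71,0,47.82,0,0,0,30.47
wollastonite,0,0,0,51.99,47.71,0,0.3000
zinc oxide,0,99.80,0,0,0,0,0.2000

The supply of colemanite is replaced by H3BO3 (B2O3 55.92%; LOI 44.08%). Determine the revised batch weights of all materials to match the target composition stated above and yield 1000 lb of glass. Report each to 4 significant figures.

Revised batch per 1000 lb glass:
  limestone: 57.84 lb
  H3BO3: 61.66 lb
  strontium carbonate: 84.54 lb
  borax pentahydrate: 23.25 lb
  wollastonite: 805.7 lb
  zinc oxide: 54.01 lb
Total batch = 1087 lb; LOI loss = 87.11 lb

In-progress results appear, with 4-significant-digit rounding, within the worked lines — each numeric step runs at exact precision in every operation; a single rounding completes every reported figure. Derived quantities (totals, six oxide percentages, LOI, yield, net glass mass) are rebuilt at full float precision starting from the weights on 1000 lb of glass, exactly as printed in the problem or answer text.
Per-oxide target masses for 1000 lb glass:
  Na2O: 0.5048% × 1000 = 5.048 lb
  ZnO: 5.390% × 1000 = 53.90 lb
  B2O3: 4.560% × 1000 = 45.60 lb
  SiO2: 41.89% × 1000 = 418.9 lb
  CaO: 41.67% × 1000 = 416.7 lb
  SrO: 5.977% × 1000 = 59.77 lb
Oxide-by-oxide audit per the reported batch figures, against the basis in use (target by target, the sums agree up to rounding of the answer):
  Na2O: 23.25·0.2171 = 5.048 lb (target 5.048 lb)
  ZnO: 54.01·0.9980 = 53.90 lb (target 53.90 lb)
  B2O3: 61.66·0.5592 + 23.25·0.4782 = 45.60 lb (target 45.60 lb)
  SiO2: 805.7·0.5199 = 418.9 lb (target 418.9 lb)
  CaO: 57.84·0.5582 + 805.7·0.4771 = 416.7 lb (target 416.7 lb)
  SrO: 84.54·0.7070 = 59.77 lb (target 59.77 lb)
Consistency of the glass mass: the batch minus its LOI: 999.9 lb (summing oxide targets gives 999.9 lb; basis as stated: 1000 lb — gaps are rounding artifacts).
Adding the batch up: Σ batch = 1087 lb; the LOI term Σ batch·LOI equals 87.11 lb; as yield: glass ÷ batch → 91.99%.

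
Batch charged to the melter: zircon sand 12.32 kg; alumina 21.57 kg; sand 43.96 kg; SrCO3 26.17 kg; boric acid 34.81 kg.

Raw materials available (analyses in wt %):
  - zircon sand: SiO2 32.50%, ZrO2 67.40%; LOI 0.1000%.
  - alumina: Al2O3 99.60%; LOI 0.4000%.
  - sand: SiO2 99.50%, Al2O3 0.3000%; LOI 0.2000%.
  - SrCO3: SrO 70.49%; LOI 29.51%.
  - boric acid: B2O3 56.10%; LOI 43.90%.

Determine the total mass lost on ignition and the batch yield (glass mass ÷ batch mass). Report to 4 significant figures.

LOI loss = 23.19 kg; glass = 115.6 kg; yield = 83.30%

The working math keeps exact precision through every step — mid-chain values are displayed (rounded to four significant figures) on the page — each reported value sees exactly one rounding. The derived quantities are re-derived in full float precision (the totals, ignition loss, five oxide percentages, the yield, net glass mass) starting from the weights on 115.6 kg of glass, precisely as stated by the problem or answer text.
Material-by-material LOI:
  zircon sand: 12.32 × 0.001000 = 0.01232 kg
  alumina: 21.57 × 0.004000 = 0.08628 kg
  sand: 43.96 × 0.002000 = 0.08792 kg
  SrCO3: 26.17 × 0.2951 = 7.723 kg
  boric acid: 34.81 × 0.4390 = 15.28 kg
Total LOI = 23.19 kg
Glass = batch − LOI = 138.8 − 23.19 = 115.6 kg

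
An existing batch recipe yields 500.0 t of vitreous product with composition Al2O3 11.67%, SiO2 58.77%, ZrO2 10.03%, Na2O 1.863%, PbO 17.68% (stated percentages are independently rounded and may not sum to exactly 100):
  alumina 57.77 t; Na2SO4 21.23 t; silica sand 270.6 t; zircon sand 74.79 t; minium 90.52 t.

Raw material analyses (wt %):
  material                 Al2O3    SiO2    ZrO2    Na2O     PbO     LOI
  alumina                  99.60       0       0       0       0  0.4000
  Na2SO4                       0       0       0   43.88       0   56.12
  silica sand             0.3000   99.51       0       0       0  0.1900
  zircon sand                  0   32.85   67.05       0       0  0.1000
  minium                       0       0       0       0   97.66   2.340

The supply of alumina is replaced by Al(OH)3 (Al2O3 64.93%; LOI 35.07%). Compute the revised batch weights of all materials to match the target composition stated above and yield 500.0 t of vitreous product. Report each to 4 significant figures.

Revised batch per 500.0 t vitreous product:
  Al(OH)3: 88.62 t
  Na2SO4: 21.23 t
  silica sand: 270.6 t
  zircon sand: 74.79 t
  minium: 90.52 t
Total batch = 545.8 t; LOI loss = 45.70 t

Rounding to four significant digits applies to each intermediate as shown; the working math holds full precision in every operation — exactly one rounding goes into each reported number; all derived quantities (ignition loss, net glass mass, yield, totals, five oxide percentages) are rebuilt using the weight values for 500.0 t of glass in full float precision as set out in the question or the answer.
Target oxide masses per 500.0 t vitreous product:
  Al2O3: 11.67% × 500.0 = 58.35 t
  SiO2: 58.77% × 500.0 = 293.8 t
  ZrO2: 10.03% × 500.0 = 50.15 t
  Na2O: 1.863% × 500.0 = 9.315 t
  PbO: 17.68% × 500.0 = 88.40 t
Verifying the oxide balance per the reported batch figures, per the basis as stated (summed amounts equal target values modulo rounding of the values):
  Al2O3: 88.62·0.6493 + 270.6·0.003000 = 58.35 t (target 58.35 t)
  SiO2: 270.6·0.9951 + 74.79·0.3285 = 293.8 t (target 293.8 t)
  ZrO2: 74.79·0.6705 = 50.15 t (target 50.15 t)
  Na2O: 21.23·0.4388 = 9.316 t (target 9.315 t)
  PbO: 90.52·0.9766 = 88.40 t (target 88.40 t)
Glass-mass sanity pass: Σ batch − LOI loss = 500.1 t (the Σ of target masses is 500.1 t; stated basis 500.0 t — a pure rounding effect).
Whole-batch sum: Σ batch = 545.8 t; LOI removed, Σ of batch·LOI: 45.70 t; yield = glass ÷ total batch = 91.63%.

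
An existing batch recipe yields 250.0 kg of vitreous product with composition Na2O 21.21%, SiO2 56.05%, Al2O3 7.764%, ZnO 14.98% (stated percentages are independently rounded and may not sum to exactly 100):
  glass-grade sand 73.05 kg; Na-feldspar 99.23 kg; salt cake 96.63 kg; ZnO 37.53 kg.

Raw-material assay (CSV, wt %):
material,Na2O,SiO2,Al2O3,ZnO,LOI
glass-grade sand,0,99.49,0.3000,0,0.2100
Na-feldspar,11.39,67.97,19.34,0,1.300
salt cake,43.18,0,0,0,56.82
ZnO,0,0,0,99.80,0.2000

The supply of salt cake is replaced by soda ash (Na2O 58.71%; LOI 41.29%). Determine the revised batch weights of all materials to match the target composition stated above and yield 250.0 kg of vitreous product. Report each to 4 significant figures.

Revised batch per 250.0 kg vitreous product:
  glass-grade sand: 73.05 kg
  Na-feldspar: 99.23 kg
  soda ash: 71.07 kg
  ZnO: 37.53 kg
Total batch = 280.9 kg; LOI loss = 30.86 kg

Intermediates appear with 4-significant-digit rounding alongside each step; every computation runs at exact precision in every operation. Exactly one rounding is applied to each reported result — all derived quantities (glass mass, LOI, the totals, yield, the four compositions) are re-derived at exact precision using the weight values per 250.0 kg of glass, as given in the problem or answer text.
Target oxide masses per 250.0 kg vitreous product:
  Na2O: 21.21% × 250.0 = 53.02 kg
  SiO2: 56.05% × 250.0 = 140.1 kg
  Al2O3: 7.764% × 250.0 = 19.41 kg
  ZnO: 14.98% × 250.0 = 37.45 kg
A balance pass over the oxides, working from each reported weight, per the basis as stated (target by target, the sums agree within answer rounding):
  Na2O: 99.23·0.1139 + 71.07·0.5871 = 53.03 kg (target 53.02 kg)
  SiO2: 73.05·0.9949 + 99.23·0.6797 = 140.1 kg (target 140.1 kg)
  Al2O3: 73.05·0.003000 + 99.23·0.1934 = 19.41 kg (target 19.41 kg)
  ZnO: 37.53·0.9980 = 37.45 kg (target 37.45 kg)
Glass-mass closure: whole batch net of LOI = 250.0 kg (the Σ of target masses is 250.0 kg; with the basis standing at 250.0 kg — a pure rounding effect).
Total batch = Σ batch = 280.9 kg; LOI removed, Σ of batch·LOI: 30.86 kg; yield, glass over the total, = 89.01%.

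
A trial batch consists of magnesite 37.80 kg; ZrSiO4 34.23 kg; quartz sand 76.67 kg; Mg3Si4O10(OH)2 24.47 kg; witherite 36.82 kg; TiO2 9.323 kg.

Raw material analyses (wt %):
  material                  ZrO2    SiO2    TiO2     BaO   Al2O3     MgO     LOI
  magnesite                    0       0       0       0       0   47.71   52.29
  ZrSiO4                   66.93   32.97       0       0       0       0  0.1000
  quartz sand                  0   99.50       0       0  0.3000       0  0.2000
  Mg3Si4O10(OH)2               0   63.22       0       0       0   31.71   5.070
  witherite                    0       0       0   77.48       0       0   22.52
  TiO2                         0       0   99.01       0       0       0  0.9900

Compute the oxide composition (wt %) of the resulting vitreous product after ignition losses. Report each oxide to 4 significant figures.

Every computation holds full float precision all the way through — mid-chain values are shown, rounded to 4 significant figures, in the printout. Each reported value is rounded a single time. The derived quantities are carried from the weighed amounts at 189.7 kg of glass at full float precision (totals, the yield, glass mass, six oxide percentages, ignition loss), as written in question or answer.
Oxide masses out of the charge:
  ZrO2: 34.23·0.6693 = 22.91 kg
  SiO2: 34.23·0.3297 + 76.67·0.9950 + 24.47·0.6322 = 103.0 kg
  TiO2: 9.323·0.9901 = 9.231 kg
  BaO: 36.82·0.7748 = 28.53 kg
  Al2O3: 76.67·0.003000 = 0.2300 kg
  MgO: 37.80·0.4771 + 24.47·0.3171 = 25.79 kg
LOI: 37.80·0.5229 + 34.23·0.001000 + 76.67·0.002000 + 24.47·0.05070 + 36.82·0.2252 + 9.323·0.009900 = 29.58 kg
Glass = total batch minus LOI = 219.3 − 29.58 = 189.7 kg (the oxide masses sum to this)
wt %: oxide over glass, times 100

Glass mass = 189.7 kg (batch 219.3 − LOI 29.58).
Composition: ZrO2 12.07%, SiO2 54.31%, TiO2 4.865%, BaO 15.04%, Al2O3 0.1212%, MgO 13.59%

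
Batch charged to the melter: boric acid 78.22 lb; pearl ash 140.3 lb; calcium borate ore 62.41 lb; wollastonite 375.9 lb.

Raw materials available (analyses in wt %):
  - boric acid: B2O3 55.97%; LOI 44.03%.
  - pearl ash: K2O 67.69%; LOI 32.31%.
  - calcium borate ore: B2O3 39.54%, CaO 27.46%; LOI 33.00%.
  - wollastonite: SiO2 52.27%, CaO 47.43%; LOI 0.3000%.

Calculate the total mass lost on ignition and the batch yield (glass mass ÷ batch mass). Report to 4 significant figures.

Intermediates are printed rounded off to 4 significant digits across the worked steps. The working math carries exact precision in all steps — each reported number includes exactly one rounding — derived quantities, including the four compositions, the totals, yield, net glass mass, ignition loss, are re-derived starting from the weights on 555.3 lb of glass at exact precision, as set out in the question or the answer.
Ignition loss by material:
  boric acid: 78.22 × 0.4403 = 34.44 lb
  pearl ash: 140.3 × 0.3231 = 45.33 lb
  calcium borate ore: 62.41 × 0.3300 = 20.60 lb
  wollastonite: 375.9 × 0.003000 = 1.128 lb
Total LOI = 101.5 lb
Glass = batch − LOI = 656.8 − 101.5 = 555.3 lb

LOI loss = 101.5 lb; glass = 555.3 lb; yield = 84.55%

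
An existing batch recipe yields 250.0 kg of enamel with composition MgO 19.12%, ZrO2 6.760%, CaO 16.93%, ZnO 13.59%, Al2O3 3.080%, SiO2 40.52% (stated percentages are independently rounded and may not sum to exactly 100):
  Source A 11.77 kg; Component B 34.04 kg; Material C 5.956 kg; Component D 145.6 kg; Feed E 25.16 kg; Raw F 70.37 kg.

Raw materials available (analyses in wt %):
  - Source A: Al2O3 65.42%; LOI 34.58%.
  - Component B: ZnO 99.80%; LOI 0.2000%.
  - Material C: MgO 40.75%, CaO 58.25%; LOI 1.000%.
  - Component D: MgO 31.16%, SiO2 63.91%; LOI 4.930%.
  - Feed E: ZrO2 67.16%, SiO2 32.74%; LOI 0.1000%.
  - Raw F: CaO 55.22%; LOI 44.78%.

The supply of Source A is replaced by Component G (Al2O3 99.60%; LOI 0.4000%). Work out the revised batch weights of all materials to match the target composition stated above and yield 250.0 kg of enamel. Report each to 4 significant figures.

Revised batch per 250.0 kg enamel:
  Component G: 7.731 kg
  Component B: 34.04 kg
  Material C: 5.956 kg
  Component D: 145.6 kg
  Feed E: 25.16 kg
  Raw F: 70.37 kg
Total batch = 288.9 kg; LOI loss = 38.87 kg

Mid-chain values are shown, with 4-significant-digit rounding, as written. All arithmetic keeps full float precision end to end; exactly one rounding goes into every reported number. All derived quantities are re-derived using the weight values per 250.0 kg of glass in full precision (glass mass, ignition loss, six oxide percentages, the totals, yield) as quoted within the question or the answer.
Oxide-by-oxide targets in 250.0 kg enamel:
  MgO: 19.12% × 250.0 = 47.80 kg
  ZrO2: 6.760% × 250.0 = 16.90 kg
  CaO: 16.93% × 250.0 = 42.32 kg
  ZnO: 13.59% × 250.0 = 33.98 kg
  Al2O3: 3.080% × 250.0 = 7.700 kg
  SiO2: 40.52% × 250.0 = 101.3 kg
Verifying the oxide balance per the reported batch figures, relative to the basis at hand (target by target, the sums agree up to rounding of the answer):
  MgO: 5.956·0.4075 + 145.6·0.3116 = 47.80 kg (target 47.80 kg)
  ZrO2: 25.16·0.6716 = 16.90 kg (target 16.90 kg)
  CaO: 5.956·0.5825 + 70.37·0.5522 = 42.33 kg (target 42.32 kg)
  ZnO: 34.04·0.9980 = 33.97 kg (target 33.98 kg)
  Al2O3: 7.731·0.9960 = 7.700 kg (target 7.700 kg)
  SiO2: 145.6·0.6391 + 25.16·0.3274 = 101.3 kg (target 101.3 kg)
Consistency of the glass mass: batch Σ − ignition loss = 250.0 kg (per-oxide target masses sum to 250.0 kg; against the stated basis, 250.0 kg — a pure rounding effect).
Total batch = Σ batch = 288.9 kg; the LOI term Σ batch·LOI equals 38.87 kg; yield, glass over the total, = 86.54%.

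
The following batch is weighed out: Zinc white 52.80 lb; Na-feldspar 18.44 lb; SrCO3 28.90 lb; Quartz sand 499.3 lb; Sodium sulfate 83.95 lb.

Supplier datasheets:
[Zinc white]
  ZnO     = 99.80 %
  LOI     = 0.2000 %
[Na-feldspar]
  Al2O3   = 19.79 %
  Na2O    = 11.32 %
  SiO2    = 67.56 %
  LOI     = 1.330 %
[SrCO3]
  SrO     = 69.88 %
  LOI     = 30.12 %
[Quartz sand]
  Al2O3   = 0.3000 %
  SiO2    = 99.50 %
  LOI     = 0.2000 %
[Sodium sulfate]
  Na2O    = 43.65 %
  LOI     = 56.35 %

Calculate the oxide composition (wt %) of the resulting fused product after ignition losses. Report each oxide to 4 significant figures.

Each numeric step carries full precision through every step. The intermediate values are printed, with 4-significant-figure rounding, in the printout; every reported number takes just one rounding; all derived quantities (the yield, ignition loss, glass mass, totals, the five compositions) are rebuilt at full precision from the weighed amounts on 626.0 lb of glass, as set out in problem or answer.
Mass of each oxide from the mix:
  Al2O3: 18.44·0.1979 + 499.3·0.003000 = 5.147 lb
  ZnO: 52.80·0.9980 = 52.69 lb
  Na2O: 18.44·0.1132 + 83.95·0.4365 = 38.73 lb
  SrO: 28.90·0.6988 = 20.20 lb
  SiO2: 18.44·0.6756 + 499.3·0.9950 = 509.3 lb
LOI: 52.80·0.002000 + 18.44·0.01330 + 28.90·0.3012 + 499.3·0.002000 + 83.95·0.5635 = 57.36 lb
Glass = total batch minus LOI = 683.4 − 57.36 = 626.0 lb (the oxide masses sum to this)
wt %: oxide over glass, times 100

Glass mass = 626.0 lb (batch 683.4 − LOI 57.36).
Composition: Al2O3 0.8222%, ZnO 8.417%, Na2O 6.187%, SrO 3.226%, SiO2 81.35%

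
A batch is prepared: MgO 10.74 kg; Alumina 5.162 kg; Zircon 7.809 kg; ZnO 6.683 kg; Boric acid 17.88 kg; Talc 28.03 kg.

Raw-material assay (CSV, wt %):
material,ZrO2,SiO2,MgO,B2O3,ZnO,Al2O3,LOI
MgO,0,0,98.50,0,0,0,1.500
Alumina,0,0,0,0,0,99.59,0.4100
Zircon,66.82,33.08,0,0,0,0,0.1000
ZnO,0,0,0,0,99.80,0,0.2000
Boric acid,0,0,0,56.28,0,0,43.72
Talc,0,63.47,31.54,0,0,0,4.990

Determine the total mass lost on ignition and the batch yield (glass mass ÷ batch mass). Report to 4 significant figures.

LOI loss = 9.419 kg; glass = 66.88 kg; yield = 87.66%

In-progress results are printed (rounded to four significant figures) in the printout. The working math runs at full float precision through every step. Each reported figure takes just one rounding. All derived quantities are rebuilt starting from the weights at 66.88 kg of glass at full float precision (yield, ignition loss, net glass mass, totals, the six compositions), as quoted within problem or answer.
Loss on ignition, line by line:
  MgO: 10.74 × 0.01500 = 0.1611 kg
  Alumina: 5.162 × 0.004100 = 0.02116 kg
  Zircon: 7.809 × 0.001000 = 0.007809 kg
  ZnO: 6.683 × 0.002000 = 0.01337 kg
  Boric acid: 17.88 × 0.4372 = 7.817 kg
  Talc: 28.03 × 0.04990 = 1.399 kg
Total LOI = 9.419 kg
Glass = batch − LOI = 76.30 − 9.419 = 66.88 kg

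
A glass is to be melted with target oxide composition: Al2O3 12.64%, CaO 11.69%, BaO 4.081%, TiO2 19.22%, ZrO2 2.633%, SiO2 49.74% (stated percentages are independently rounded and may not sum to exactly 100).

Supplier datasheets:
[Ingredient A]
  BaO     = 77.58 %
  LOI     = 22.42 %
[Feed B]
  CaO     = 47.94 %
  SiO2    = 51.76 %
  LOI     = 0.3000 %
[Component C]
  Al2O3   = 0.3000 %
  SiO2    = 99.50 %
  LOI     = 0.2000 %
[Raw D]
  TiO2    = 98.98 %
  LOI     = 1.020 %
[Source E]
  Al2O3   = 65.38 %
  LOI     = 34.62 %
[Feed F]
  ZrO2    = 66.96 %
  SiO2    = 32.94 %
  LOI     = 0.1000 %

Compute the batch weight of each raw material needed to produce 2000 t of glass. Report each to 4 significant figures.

Batch per 2000 t glass:
  Ingredient A: 105.2 t
  Feed B: 487.7 t
  Component C: 720.1 t
  Raw D: 388.4 t
  Source E: 383.4 t
  Feed F: 78.64 t
Total batch = 2163 t; LOI loss = 163.3 t; yield = 92.45%

Mid-chain values are printed (rounded to four significant digits) on the page; the whole derivation runs at exact precision in every operation; a single rounding yields each reported value. Derived quantities, which include glass mass, totals, yield, six oxide percentages, LOI, are computed in exact precision, as written in problem or answer, starting from the weights on 2000 t of glass.
Per-oxide target masses for 2000 t glass:
  Al2O3: 12.64% × 2000 = 252.8 t
  CaO: 11.69% × 2000 = 233.8 t
  BaO: 4.081% × 2000 = 81.62 t
  TiO2: 19.22% × 2000 = 384.4 t
  ZrO2: 2.633% × 2000 = 52.66 t
  SiO2: 49.74% × 2000 = 994.8 t
Checking each oxide sum from the weights as reported, on the stated basis (sum by sum, the targets are met exact up to rounding of places):
  Al2O3: 720.1·0.003000 + 383.4·0.6538 = 252.8 t (target 252.8 t)
  CaO: 487.7·0.4794 = 233.8 t (target 233.8 t)
  BaO: 105.2·0.7758 = 81.61 t (target 81.62 t)
  TiO2: 388.4·0.9898 = 384.4 t (target 384.4 t)
  ZrO2: 78.64·0.6696 = 52.66 t (target 52.66 t)
  SiO2: 487.7·0.5176 + 720.1·0.9950 + 78.64·0.3294 = 994.8 t (target 994.8 t)
Consistency of the glass mass: the batch minus its LOI: 2000 t (targets for the oxides total 2000 t; versus the stated basis of 2000 t — any gap is answer rounding).
Adding the batch up: Σ batch = 2163 t; loss to ignition Σ batch·LOI = 163.3 t; yield, glass over the total, = 92.45%.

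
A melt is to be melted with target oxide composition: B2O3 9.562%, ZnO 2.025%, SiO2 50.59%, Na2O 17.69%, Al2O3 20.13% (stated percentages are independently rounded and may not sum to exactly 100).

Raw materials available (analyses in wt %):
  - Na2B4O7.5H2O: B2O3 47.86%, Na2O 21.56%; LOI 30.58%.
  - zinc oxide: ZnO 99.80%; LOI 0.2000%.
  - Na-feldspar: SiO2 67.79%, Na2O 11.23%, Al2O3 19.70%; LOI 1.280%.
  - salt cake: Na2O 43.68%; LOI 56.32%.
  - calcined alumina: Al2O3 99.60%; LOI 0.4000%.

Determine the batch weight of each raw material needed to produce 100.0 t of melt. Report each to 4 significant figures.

Batch per 100.0 t melt:
  Na2B4O7.5H2O: 19.98 t
  zinc oxide: 2.029 t
  Na-feldspar: 74.63 t
  salt cake: 11.45 t
  calcined alumina: 5.450 t
Total batch = 113.5 t; LOI loss = 13.54 t; yield = 88.07%

The working math runs at exact precision throughout. Rounding to four significant digits governs every intermediate as printed — every reported number undergoes a single rounding — all derived quantities, including totals, LOI, five oxide percentages, the yield, glass mass, are carried from the weighed amounts at 100.0 t of glass in full precision as given in question or answer.
Target oxide masses per 100.0 t melt:
  B2O3: 9.562% × 100.0 = 9.562 t
  ZnO: 2.025% × 100.0 = 2.025 t
  SiO2: 50.59% × 100.0 = 50.59 t
  Na2O: 17.69% × 100.0 = 17.69 t
  Al2O3: 20.13% × 100.0 = 20.13 t
Sums-versus-targets review from the weights as reported, relative to the basis at hand (every target is met by its sum up to rounding of the answer):
  B2O3: 19.98·0.4786 = 9.562 t (target 9.562 t)
  ZnO: 2.029·0.9980 = 2.025 t (target 2.025 t)
  SiO2: 74.63·0.6779 = 50.59 t (target 50.59 t)
  Na2O: 19.98·0.2156 + 74.63·0.1123 + 11.45·0.4368 = 17.69 t (target 17.69 t)
  Al2O3: 74.63·0.1970 + 5.450·0.9960 = 20.13 t (target 20.13 t)
Glass mass check: batch Σ − ignition loss = 100.0 t (summing oxide targets gives 100.0 t; the stated basis being 100.0 t — gaps are rounding artifacts).
Total batch = Σ batch = 113.5 t; LOI loss = Σ batch·LOI = 13.54 t; yield, glass over the total, = 88.07%.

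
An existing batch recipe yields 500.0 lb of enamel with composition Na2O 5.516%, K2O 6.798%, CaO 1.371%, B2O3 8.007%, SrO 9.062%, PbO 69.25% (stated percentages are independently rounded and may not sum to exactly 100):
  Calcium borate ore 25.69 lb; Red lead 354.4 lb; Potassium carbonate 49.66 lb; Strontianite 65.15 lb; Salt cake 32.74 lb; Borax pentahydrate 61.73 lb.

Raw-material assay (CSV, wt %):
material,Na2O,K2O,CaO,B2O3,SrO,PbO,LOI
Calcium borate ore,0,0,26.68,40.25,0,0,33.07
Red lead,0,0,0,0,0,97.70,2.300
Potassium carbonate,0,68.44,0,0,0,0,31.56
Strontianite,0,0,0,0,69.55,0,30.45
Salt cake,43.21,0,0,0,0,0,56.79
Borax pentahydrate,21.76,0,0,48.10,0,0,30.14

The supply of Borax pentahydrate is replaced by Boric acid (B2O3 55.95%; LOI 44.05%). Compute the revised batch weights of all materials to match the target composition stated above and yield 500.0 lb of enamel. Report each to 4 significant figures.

Revised batch per 500.0 lb enamel:
  Calcium borate ore: 25.69 lb
  Red lead: 354.4 lb
  Potassium carbonate: 49.66 lb
  Strontianite: 65.15 lb
  Salt cake: 63.83 lb
  Boric acid: 53.07 lb
Total batch = 611.8 lb; LOI loss = 111.8 lb

Each numeric step maintains full precision from first step to last. Working values are shown, rounded to four significant digits, on the page. Every reported number is rounded only once — the derived quantities are computed from the weighed amounts on 500.0 lb of glass in full float precision (the totals, LOI, glass mass, the yield, the six compositions) as written in question or answer.
Target masses of each oxide per 500.0 lb enamel:
  Na2O: 5.516% × 500.0 = 27.58 lb
  K2O: 6.798% × 500.0 = 33.99 lb
  CaO: 1.371% × 500.0 = 6.855 lb
  B2O3: 8.007% × 500.0 = 40.03 lb
  SrO: 9.062% × 500.0 = 45.31 lb
  PbO: 69.25% × 500.0 = 346.2 lb
A balance pass over the oxides, with the batch weights as given, at the basis given (target by target, the sums agree once rounding is allowed for):
  Na2O: 63.83·0.4321 = 27.58 lb (target 27.58 lb)
  K2O: 49.66·0.6844 = 33.99 lb (target 33.99 lb)
  CaO: 25.69·0.2668 = 6.854 lb (target 6.855 lb)
  B2O3: 25.69·0.4025 + 53.07·0.5595 = 40.03 lb (target 40.03 lb)
  SrO: 65.15·0.6955 = 45.31 lb (target 45.31 lb)
  PbO: 354.4·0.9770 = 346.2 lb (target 346.2 lb)
Glass-mass sanity pass: net batch after ignition = 500.0 lb (targets for the oxides total 500.0 lb; basis as stated: 500.0 lb — a pure rounding effect).
Whole-batch sum: Σ batch = 611.8 lb; ignition loss, Σ(batch × LOI) = 111.8 lb; yield: glass divided by total = 81.73%.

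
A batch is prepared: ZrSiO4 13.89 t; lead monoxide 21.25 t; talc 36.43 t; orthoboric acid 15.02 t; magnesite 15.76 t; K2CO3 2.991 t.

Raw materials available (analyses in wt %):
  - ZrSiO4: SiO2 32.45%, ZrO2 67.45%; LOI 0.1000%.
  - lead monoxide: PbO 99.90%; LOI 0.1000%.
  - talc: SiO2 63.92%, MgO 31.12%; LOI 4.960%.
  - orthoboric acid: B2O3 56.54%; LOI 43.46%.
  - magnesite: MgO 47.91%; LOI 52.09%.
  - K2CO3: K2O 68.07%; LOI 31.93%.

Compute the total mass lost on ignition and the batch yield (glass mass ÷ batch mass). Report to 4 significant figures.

LOI loss = 17.53 t; glass = 87.81 t; yield = 83.35%

Intermediates are printed (rounded to four significant digits) alongside each step — all arithmetic holds exact precision at all times; every reported figure is rounded exactly once; the derived quantities are carried at exact precision (glass mass, yield, six oxide percentages, ignition loss, the totals) using the weight values for 87.81 t of glass as quoted within the question or the answer.
Per-material ignition loss:
  ZrSiO4: 13.89 × 0.001000 = 0.01389 t
  lead monoxide: 21.25 × 0.001000 = 0.02125 t
  talc: 36.43 × 0.04960 = 1.807 t
  orthoboric acid: 15.02 × 0.4346 = 6.528 t
  magnesite: 15.76 × 0.5209 = 8.209 t
  K2CO3: 2.991 × 0.3193 = 0.9550 t
Total LOI = 17.53 t
Glass = batch − LOI = 105.3 − 17.53 = 87.81 t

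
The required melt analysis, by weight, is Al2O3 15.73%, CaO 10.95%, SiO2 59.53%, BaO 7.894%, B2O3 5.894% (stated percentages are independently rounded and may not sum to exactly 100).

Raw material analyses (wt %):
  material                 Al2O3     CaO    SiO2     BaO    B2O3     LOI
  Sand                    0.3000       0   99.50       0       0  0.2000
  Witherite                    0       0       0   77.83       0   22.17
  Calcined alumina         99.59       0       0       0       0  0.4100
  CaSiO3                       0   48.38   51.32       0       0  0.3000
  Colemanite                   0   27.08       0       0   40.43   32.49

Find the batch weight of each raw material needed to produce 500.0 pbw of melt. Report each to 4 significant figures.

Every computation maintains full precision in every operation. Intermediates are shown, with 4-significant-figure rounding, on the page — a single rounding produces each reported result — derived quantities are computed in exact precision (ignition loss, glass mass, five oxide percentages, totals, yield) from the batch weights for 500.0 pbw of glass exactly as printed in the problem or the answer.
Oxide-by-oxide targets in 500.0 pbw melt:
  Al2O3: 15.73% × 500.0 = 78.65 pbw
  CaO: 10.95% × 500.0 = 54.75 pbw
  SiO2: 59.53% × 500.0 = 297.6 pbw
  BaO: 7.894% × 500.0 = 39.47 pbw
  B2O3: 5.894% × 500.0 = 29.47 pbw
Checking each oxide sum working from each reported weight, relative to the basis at hand (target by target, the sums agree once rounding is allowed for):
  Al2O3: 261.8·0.003000 + 78.19·0.9959 = 78.65 pbw (target 78.65 pbw)
  CaO: 72.37·0.4838 + 72.89·0.2708 = 54.75 pbw (target 54.75 pbw)
  SiO2: 261.8·0.9950 + 72.37·0.5132 = 297.6 pbw (target 297.6 pbw)
  BaO: 50.71·0.7783 = 39.47 pbw (target 39.47 pbw)
  B2O3: 72.89·0.4043 = 29.47 pbw (target 29.47 pbw)
Glass-mass bookkeeping: total batch − LOI = 500.0 pbw (targets for the oxides total 500.0 pbw; basis as stated: 500.0 pbw — a pure rounding effect).
Batch total: Σ batch = 536.0 pbw; LOI removed, Σ of batch·LOI: 35.99 pbw; the yield ratio, glass ÷ batch: 93.29%.

Batch per 500.0 pbw melt:
  Sand: 261.8 pbw
  Witherite: 50.71 pbw
  Calcined alumina: 78.19 pbw
  CaSiO3: 72.37 pbw
  Colemanite: 72.89 pbw
Total batch = 536.0 pbw; LOI loss = 35.99 pbw; yield = 93.29%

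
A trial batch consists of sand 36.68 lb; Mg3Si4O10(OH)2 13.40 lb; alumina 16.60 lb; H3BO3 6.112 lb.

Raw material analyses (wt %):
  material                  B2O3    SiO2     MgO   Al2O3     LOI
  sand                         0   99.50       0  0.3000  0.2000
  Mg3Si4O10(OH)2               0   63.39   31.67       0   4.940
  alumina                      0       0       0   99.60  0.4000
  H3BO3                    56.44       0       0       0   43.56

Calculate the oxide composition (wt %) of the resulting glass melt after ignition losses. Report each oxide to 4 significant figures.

Glass mass = 69.33 lb (batch 72.79 − LOI 3.464).
Composition: B2O3 4.976%, SiO2 64.90%, MgO 6.121%, Al2O3 24.01%

All arithmetic carries full precision in every operation — the intermediate values are displayed with 4-significant-figure rounding between the steps. Each reported result is rounded just once; the derived quantities (the totals, LOI, the yield, glass mass, the four compositions) are carried from the batch weights at 69.33 lb of glass at exact precision, as they appear in either problem or answer.
Oxide masses out of the charge:
  B2O3: 6.112·0.5644 = 3.450 lb
  SiO2: 36.68·0.9950 + 13.40·0.6339 = 44.99 lb
  MgO: 13.40·0.3167 = 4.244 lb
  Al2O3: 36.68·0.003000 + 16.60·0.9960 = 16.64 lb
LOI: 36.68·0.002000 + 13.40·0.04940 + 16.60·0.004000 + 6.112·0.4356 = 3.464 lb
Glass = total batch minus LOI = 72.79 − 3.464 = 69.33 lb (consistent with Σ oxide mass)
percent by weight: oxide/glass ×100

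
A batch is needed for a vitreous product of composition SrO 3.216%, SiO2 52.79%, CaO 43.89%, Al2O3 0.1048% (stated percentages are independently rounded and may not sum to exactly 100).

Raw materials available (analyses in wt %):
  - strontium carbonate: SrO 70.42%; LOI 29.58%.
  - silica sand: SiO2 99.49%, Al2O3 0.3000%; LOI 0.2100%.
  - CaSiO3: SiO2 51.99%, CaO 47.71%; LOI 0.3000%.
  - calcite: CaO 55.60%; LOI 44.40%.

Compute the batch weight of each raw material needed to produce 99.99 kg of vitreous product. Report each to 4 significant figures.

Batch per 99.99 kg vitreous product:
  strontium carbonate: 4.566 kg
  silica sand: 34.93 kg
  CaSiO3: 34.69 kg
  calcite: 49.17 kg
Total batch = 123.4 kg; LOI loss = 23.36 kg; yield = 81.06%

Full float precision is maintained all the way through. Rounding to 4 significant digits applies to every intermediate as displayed. Every reported figure takes exactly one rounding — all derived quantities, including LOI, the yield, glass mass, totals, four oxide percentages, are recomputed from the weighed amounts at 99.99 kg of glass in exact precision exactly as printed in question or answer.
Target masses of each oxide per 99.99 kg vitreous product:
  SrO: 3.216% × 99.99 = 3.216 kg
  SiO2: 52.79% × 99.99 = 52.78 kg
  CaO: 43.89% × 99.99 = 43.89 kg
  Al2O3: 0.1048% × 99.99 = 0.1048 kg
Sums-versus-targets review per the reported batch figures, against the basis in use (summed amounts equal target values given rounding of the digits):
  SrO: 4.566·0.7042 = 3.215 kg (target 3.216 kg)
  SiO2: 34.93·0.9949 + 34.69·0.5199 = 52.79 kg (target 52.78 kg)
  CaO: 34.69·0.4771 + 49.17·0.5560 = 43.89 kg (target 43.89 kg)
  Al2O3: 34.93·0.003000 = 0.1048 kg (target 0.1048 kg)
Glass-mass closure: total batch − LOI = 100.0 kg (summing oxide targets gives 99.99 kg; basis as stated: 99.99 kg — rounding explains the deltas).
Whole-batch sum: Σ batch = 123.4 kg; Σ batch·LOI gives LOI loss = 23.36 kg; as yield: glass ÷ batch → 81.06%.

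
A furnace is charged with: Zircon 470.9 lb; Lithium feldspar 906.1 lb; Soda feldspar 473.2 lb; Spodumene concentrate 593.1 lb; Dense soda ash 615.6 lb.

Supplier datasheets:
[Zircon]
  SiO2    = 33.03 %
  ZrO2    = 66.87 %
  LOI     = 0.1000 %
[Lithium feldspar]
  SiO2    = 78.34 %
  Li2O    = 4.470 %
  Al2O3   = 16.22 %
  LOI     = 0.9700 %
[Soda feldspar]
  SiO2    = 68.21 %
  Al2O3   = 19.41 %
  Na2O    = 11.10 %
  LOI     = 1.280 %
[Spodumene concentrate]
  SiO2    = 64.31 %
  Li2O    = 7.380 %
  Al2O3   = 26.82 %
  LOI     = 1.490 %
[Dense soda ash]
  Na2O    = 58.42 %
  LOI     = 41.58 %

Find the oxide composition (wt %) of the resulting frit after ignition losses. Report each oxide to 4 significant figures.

Glass mass = 2779 lb (batch 3059 − LOI 280.1).
Composition: SiO2 56.48%, Li2O 3.033%, Al2O3 14.32%, Na2O 14.83%, ZrO2 11.33%

Exact precision is carried throughout — the intermediate values are displayed, rounded to four significant digits, within the worked lines. Each reported value is rounded only once; the derived quantities (the totals, the five compositions, glass mass, the yield, LOI) are re-derived in exact precision from the weighed amounts at 2779 lb of glass as they appear in question or answer.
Per-oxide mass from batch:
  SiO2: 470.9·0.3303 + 906.1·0.7834 + 473.2·0.6821 + 593.1·0.6431 = 1570 lb
  Li2O: 906.1·0.04470 + 593.1·0.07380 = 84.27 lb
  Al2O3: 906.1·0.1622 + 473.2·0.1941 + 593.1·0.2682 = 397.9 lb
  Na2O: 473.2·0.1110 + 615.6·0.5842 = 412.2 lb
  ZrO2: 470.9·0.6687 = 314.9 lb
LOI: 470.9·0.001000 + 906.1·0.009700 + 473.2·0.01280 + 593.1·0.01490 + 615.6·0.4158 = 280.1 lb
Glass = total batch minus LOI = 3059 − 280.1 = 2779 lb (= Σ oxide masses)
wt % = oxide mass / glass mass × 100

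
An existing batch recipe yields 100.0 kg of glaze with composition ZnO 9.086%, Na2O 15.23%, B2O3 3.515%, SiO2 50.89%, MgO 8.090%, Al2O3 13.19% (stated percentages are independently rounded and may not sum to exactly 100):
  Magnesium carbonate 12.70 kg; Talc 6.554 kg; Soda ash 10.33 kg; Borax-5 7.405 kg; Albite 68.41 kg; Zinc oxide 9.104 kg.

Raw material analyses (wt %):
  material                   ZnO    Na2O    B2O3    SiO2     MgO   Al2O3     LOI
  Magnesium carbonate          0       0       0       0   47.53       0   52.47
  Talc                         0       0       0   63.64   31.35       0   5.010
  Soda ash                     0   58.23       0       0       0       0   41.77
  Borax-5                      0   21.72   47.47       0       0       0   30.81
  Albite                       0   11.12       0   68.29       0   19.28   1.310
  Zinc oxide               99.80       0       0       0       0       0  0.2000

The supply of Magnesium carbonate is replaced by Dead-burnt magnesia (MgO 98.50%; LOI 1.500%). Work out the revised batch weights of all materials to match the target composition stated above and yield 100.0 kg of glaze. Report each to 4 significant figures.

Revised batch per 100.0 kg glaze:
  Dead-burnt magnesia: 6.127 kg
  Talc: 6.554 kg
  Soda ash: 10.33 kg
  Borax-5: 7.405 kg
  Albite: 68.41 kg
  Zinc oxide: 9.104 kg
Total batch = 107.9 kg; LOI loss = 7.931 kg

Mid-chain values are displayed rounded to 4 significant figures as written. Full precision is kept at each step — every reported figure is rounded a single time; all derived quantities are computed in full precision (glass mass, totals, the yield, LOI, the six compositions) from the batch weights at 100.0 kg of glass precisely as stated by problem or answer.
Per-oxide target masses for 100.0 kg glaze:
  ZnO: 9.086% × 100.0 = 9.086 kg
  Na2O: 15.23% × 100.0 = 15.23 kg
  B2O3: 3.515% × 100.0 = 3.515 kg
  SiO2: 50.89% × 100.0 = 50.89 kg
  MgO: 8.090% × 100.0 = 8.090 kg
  Al2O3: 13.19% × 100.0 = 13.19 kg
Mass-balance tally per oxide applying the batch weights above, under the basis named above (sums match the target masses inside rounding margins):
  ZnO: 9.104·0.9980 = 9.086 kg (target 9.086 kg)
  Na2O: 10.33·0.5823 + 7.405·0.2172 + 68.41·0.1112 = 15.23 kg (target 15.23 kg)
  B2O3: 7.405·0.4747 = 3.515 kg (target 3.515 kg)
  SiO2: 6.554·0.6364 + 68.41·0.6829 = 50.89 kg (target 50.89 kg)
  MgO: 6.127·0.9850 + 6.554·0.3135 = 8.090 kg (target 8.090 kg)
  Al2O3: 68.41·0.1928 = 13.19 kg (target 13.19 kg)
Mass balance on the glass: batch Σ − ignition loss = 100.0 kg (per-oxide target masses sum to 100.0 kg; against the stated basis, 100.0 kg — differing by rounding only).
Whole-batch sum: Σ batch = 107.9 kg; the LOI term Σ batch·LOI equals 7.931 kg; glass ÷ batch gives a yield of 92.65%.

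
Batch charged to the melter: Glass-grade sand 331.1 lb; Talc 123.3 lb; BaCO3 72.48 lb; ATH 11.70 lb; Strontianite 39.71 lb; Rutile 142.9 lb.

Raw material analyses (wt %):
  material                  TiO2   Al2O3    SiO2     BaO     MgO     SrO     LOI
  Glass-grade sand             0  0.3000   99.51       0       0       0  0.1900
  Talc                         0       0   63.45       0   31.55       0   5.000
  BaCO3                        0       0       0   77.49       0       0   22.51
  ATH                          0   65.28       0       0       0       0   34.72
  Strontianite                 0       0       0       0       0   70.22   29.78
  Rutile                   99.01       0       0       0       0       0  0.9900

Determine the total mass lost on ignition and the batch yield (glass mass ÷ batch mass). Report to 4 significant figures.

LOI loss = 40.41 lb; glass = 680.8 lb; yield = 94.40%

Mid-chain values are printed (rounded to four significant figures) in the printout. All internal work carries full float precision throughout. Every reported value is rounded a single time — all derived quantities, including the six compositions, net glass mass, LOI, the totals, yield, are computed from the batch weights per 680.8 lb of glass in full precision precisely as stated by either problem or answer.
Material-by-material LOI:
  Glass-grade sand: 331.1 × 0.001900 = 0.6291 lb
  Talc: 123.3 × 0.05000 = 6.165 lb
  BaCO3: 72.48 × 0.2251 = 16.32 lb
  ATH: 11.70 × 0.3472 = 4.062 lb
  Strontianite: 39.71 × 0.2978 = 11.83 lb
  Rutile: 142.9 × 0.009900 = 1.415 lb
Total LOI = 40.41 lb
Glass = batch − LOI = 721.2 − 40.41 = 680.8 lb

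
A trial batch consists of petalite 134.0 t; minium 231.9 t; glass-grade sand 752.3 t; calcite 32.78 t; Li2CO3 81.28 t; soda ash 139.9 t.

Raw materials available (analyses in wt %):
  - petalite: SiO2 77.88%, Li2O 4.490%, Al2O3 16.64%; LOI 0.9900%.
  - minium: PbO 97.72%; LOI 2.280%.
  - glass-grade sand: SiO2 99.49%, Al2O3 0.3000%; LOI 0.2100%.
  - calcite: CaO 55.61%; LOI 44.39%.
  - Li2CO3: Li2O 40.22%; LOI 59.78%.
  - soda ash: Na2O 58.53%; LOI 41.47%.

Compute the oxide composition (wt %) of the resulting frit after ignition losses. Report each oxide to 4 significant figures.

Glass mass = 1243 t (batch 1372 − LOI 129.4).
Composition: PbO 18.23%, SiO2 68.62%, Li2O 3.115%, Na2O 6.589%, Al2O3 1.976%, CaO 1.467%

The intermediate values are printed rounded off to 4 significant figures when written out. Each numeric step holds exact precision at all times; a single rounding finalizes each reported figure — all derived quantities, which include ignition loss, six oxide percentages, totals, yield, glass mass, are computed in full precision, exactly as printed in question or answer, using the weight values at 1243 t of glass.
Oxide-by-oxide delivered mass:
  PbO: 231.9·0.9772 = 226.6 t
  SiO2: 134.0·0.7788 + 752.3·0.9949 = 852.8 t
  Li2O: 134.0·0.04490 + 81.28·0.4022 = 38.71 t
  Na2O: 139.9·0.5853 = 81.88 t
  Al2O3: 134.0·0.1664 + 752.3·0.003000 = 24.55 t
  CaO: 32.78·0.5561 = 18.23 t
LOI: 134.0·0.009900 + 231.9·0.02280 + 752.3·0.002100 + 32.78·0.4439 + 81.28·0.5978 + 139.9·0.4147 = 129.4 t
Glass mass = batch − LOI = 1372 − 129.4 = 1243 t (matching Σ of the oxides)
percent share: oxide ÷ glass, ×100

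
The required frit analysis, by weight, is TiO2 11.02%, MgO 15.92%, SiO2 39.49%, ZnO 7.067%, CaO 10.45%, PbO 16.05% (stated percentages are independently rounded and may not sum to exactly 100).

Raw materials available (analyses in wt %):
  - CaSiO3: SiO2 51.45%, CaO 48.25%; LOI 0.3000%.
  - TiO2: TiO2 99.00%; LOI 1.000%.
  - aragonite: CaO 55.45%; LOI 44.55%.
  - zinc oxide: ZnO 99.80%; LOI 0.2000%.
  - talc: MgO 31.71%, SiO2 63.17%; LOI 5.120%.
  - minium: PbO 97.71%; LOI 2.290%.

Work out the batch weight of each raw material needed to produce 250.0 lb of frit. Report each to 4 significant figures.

Batch per 250.0 lb frit:
  CaSiO3: 37.78 lb
  TiO2: 27.83 lb
  aragonite: 14.24 lb
  zinc oxide: 17.70 lb
  talc: 125.5 lb
  minium: 41.07 lb
Total batch = 264.1 lb; LOI loss = 14.14 lb; yield = 94.65%

Full precision is carried through every step. Values along the way are shown, rounded to 4 significant digits, within the worked lines; a single rounding yields every reported value; all derived quantities, including glass mass, ignition loss, six oxide percentages, yield, the totals, are computed from the batch weights on 250.0 lb of glass at full precision as given in the question or the answer.
The oxide mass targets at 250.0 lb frit:
  TiO2: 11.02% × 250.0 = 27.55 lb
  MgO: 15.92% × 250.0 = 39.80 lb
  SiO2: 39.49% × 250.0 = 98.72 lb
  ZnO: 7.067% × 250.0 = 17.67 lb
  CaO: 10.45% × 250.0 = 26.12 lb
  PbO: 16.05% × 250.0 = 40.12 lb
Mass-balance tally per oxide working from each reported weight, for the quoted basis mass (oxide sums agree with the targets once rounding is allowed for):
  TiO2: 27.83·0.9900 = 27.55 lb (target 27.55 lb)
  MgO: 125.5·0.3171 = 39.80 lb (target 39.80 lb)
  SiO2: 37.78·0.5145 + 125.5·0.6317 = 98.72 lb (target 98.72 lb)
  ZnO: 17.70·0.9980 = 17.66 lb (target 17.67 lb)
  CaO: 37.78·0.4825 + 14.24·0.5545 = 26.12 lb (target 26.12 lb)
  PbO: 41.07·0.9771 = 40.13 lb (target 40.12 lb)
The glass-mass cross-check: Σ batch − LOI loss = 250.0 lb (summing oxide targets gives 250.0 lb; stated basis 250.0 lb — a pure rounding effect).
Batch grand total — Σ batch = 264.1 lb; the LOI term Σ batch·LOI equals 14.14 lb; as yield: glass ÷ batch → 94.65%.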